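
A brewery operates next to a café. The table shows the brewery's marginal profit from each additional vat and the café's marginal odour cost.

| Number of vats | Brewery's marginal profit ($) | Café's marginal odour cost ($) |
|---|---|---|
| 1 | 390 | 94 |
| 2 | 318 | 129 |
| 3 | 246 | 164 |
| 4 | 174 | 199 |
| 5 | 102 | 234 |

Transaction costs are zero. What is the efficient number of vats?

3

Bargaining reaches the level where marginal profit last exceeds marginal odour cost.
That holds through level 3 (246 ≥ 164) but not at 4 (174 < 199).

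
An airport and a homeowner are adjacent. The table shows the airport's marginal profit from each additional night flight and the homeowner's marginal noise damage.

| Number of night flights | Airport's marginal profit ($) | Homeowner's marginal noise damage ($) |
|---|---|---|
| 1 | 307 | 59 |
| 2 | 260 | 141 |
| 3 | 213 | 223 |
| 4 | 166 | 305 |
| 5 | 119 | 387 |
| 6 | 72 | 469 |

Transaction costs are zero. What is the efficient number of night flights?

Bargaining reaches the level where marginal profit last exceeds marginal noise damage.
That holds through level 2 (260 ≥ 141) but not at 3 (213 < 223).

2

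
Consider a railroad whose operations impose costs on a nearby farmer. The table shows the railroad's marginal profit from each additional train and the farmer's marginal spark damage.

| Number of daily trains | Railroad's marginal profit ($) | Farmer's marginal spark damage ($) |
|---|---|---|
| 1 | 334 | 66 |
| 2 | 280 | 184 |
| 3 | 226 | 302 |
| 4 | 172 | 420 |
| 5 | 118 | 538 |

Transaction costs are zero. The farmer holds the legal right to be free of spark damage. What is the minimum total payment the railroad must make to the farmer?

Efficient level: marginal profit ≥ marginal spark damage through level 2, so k* = 2.
With the farmer holding the right, the railroad must at least compensate total damage at k*: 66 + 184 = 250.

$250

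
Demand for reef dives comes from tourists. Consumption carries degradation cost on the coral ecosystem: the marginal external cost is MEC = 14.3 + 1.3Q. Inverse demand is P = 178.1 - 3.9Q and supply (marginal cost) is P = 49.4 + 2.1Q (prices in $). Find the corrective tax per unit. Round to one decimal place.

Social marginal benefit = demand − MEC = 163.8 - 5.2Q.
Set SMB = MC: 163.8 - 5.2Q = 49.4 + 2.1Q → Q* = 15.6712.
The Pigouvian tax equals MEC at Q*: 14.3 + 1.3×15.6712 = 34.6726.

tax = $34.7 per unit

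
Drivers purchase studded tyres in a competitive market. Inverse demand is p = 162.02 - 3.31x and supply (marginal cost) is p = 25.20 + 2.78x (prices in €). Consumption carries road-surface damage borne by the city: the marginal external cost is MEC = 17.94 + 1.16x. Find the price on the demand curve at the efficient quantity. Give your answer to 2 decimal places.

Social marginal benefit = demand − MEC = 144.08 - 4.47x.
Set SMB = MC: 144.08 - 4.47x = 25.20 + 2.78x → x* = 16.3972.
Consumer price on the demand curve at x*: 162.02 − 3.31×16.3972 = 107.7453.

P = €107.75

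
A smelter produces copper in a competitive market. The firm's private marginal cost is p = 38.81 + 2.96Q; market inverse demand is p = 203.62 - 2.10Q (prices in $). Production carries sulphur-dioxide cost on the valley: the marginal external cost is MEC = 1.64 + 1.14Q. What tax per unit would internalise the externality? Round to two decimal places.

Social marginal cost = private MC + MEC = 40.45 + 4.10Q.
Set SMC = demand: 40.45 + 4.10Q = 203.62 - 2.10Q → Q* = 26.3177.
The Pigouvian tax equals MEC at Q*: 1.64 + 1.14×26.3177 = 31.6422.

tax = $31.64 per unit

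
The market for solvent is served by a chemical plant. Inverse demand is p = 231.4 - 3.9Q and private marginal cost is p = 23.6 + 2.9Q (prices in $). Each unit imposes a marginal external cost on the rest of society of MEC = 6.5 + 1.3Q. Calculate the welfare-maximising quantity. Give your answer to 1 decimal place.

Q* = 24.9

Social marginal cost = private MC + MEC = 30.1 + 4.2Q.
Set SMC = demand: 30.1 + 4.2Q = 231.4 - 3.9Q → Q* = 24.8519.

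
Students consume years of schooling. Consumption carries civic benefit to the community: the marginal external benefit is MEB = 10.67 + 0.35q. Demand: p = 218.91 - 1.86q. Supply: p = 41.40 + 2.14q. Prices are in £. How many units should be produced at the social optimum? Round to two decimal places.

Social marginal benefit = demand + MEB = 229.58 - 1.51q.
Set SMB = MC: 229.58 - 1.51q = 41.40 + 2.14q → q* = 51.5562.

q* = 51.56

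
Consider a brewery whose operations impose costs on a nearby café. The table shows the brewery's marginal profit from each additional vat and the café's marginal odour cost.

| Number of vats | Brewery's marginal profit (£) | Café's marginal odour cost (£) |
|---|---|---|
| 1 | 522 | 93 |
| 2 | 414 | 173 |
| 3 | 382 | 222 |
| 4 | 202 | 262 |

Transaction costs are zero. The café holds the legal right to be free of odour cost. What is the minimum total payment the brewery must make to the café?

Efficient level: marginal profit ≥ marginal odour cost through level 3, so k* = 3.
With the café holding the right, the brewery must at least compensate total damage at k*: 93 + 173 + 222 = 488.

£488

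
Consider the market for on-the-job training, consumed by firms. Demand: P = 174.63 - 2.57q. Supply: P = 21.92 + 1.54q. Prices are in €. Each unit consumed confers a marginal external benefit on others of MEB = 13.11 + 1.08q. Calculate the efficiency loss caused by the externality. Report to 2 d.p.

Market equilibrium (private): 21.92 + 1.54q = 174.63 - 2.57q → q_m = 37.1557.
Social marginal benefit = demand + MEB = 187.74 - 1.49q.
Set SMB = MC: 187.74 - 1.49q = 21.92 + 1.54q → q* = 54.7261.
The loss is the area between SMB and MC from q* to q_m; with linear curves that's a triangle of height MEB(q_m).
DWL = ½ × 17.5704 × 53.2382 = 467.7082.

DWL = €467.71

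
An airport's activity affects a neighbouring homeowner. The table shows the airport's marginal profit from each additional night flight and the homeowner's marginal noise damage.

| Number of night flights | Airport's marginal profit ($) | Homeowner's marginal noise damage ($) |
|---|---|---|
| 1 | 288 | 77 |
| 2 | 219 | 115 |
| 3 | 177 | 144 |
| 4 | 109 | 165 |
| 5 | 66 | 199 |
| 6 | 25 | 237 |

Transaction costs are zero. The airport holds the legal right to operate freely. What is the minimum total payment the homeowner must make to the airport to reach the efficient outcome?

Left alone the airport would choose level 6 (marginal profit stays positive).
Efficient level: k* = 3 (marginal profit ≥ marginal noise damage through 3).
The homeowner must at least cover the airport's forgone profit from cutting 6→3: 109 + 66 + 25 = 200.

$200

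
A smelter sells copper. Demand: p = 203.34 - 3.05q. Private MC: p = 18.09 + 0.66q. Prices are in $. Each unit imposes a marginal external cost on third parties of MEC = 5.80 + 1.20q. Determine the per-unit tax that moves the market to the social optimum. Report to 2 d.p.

tax = $49.66 per unit

Social marginal cost = private MC + MEC = 23.89 + 1.86q.
Set SMC = demand: 23.89 + 1.86q = 203.34 - 3.05q → q* = 36.5479.
The Pigouvian tax equals MEC at q*: 5.80 + 1.20×36.5479 = 49.6575.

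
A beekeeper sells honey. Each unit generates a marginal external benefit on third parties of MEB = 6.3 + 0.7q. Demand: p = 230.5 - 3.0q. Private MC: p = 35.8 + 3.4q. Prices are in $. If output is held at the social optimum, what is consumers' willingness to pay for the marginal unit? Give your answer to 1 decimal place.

Social marginal cost = private MC − MEB = 29.5 + 2.7q.
Set SMC = demand: 29.5 + 2.7q = 230.5 - 3.0q → q* = 35.2632.
Consumer price on the demand curve at q*: 230.5 − 3.0×35.2632 = 124.7104.

P = $124.7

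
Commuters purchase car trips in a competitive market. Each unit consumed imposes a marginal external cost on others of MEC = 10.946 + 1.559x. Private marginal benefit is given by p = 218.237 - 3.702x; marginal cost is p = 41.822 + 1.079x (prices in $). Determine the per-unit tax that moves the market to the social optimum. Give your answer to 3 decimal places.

Social marginal benefit = demand − MEC = 207.291 - 5.261x.
Set SMB = MC: 207.291 - 5.261x = 41.822 + 1.079x → x* = 26.0992.
The Pigouvian tax equals MEC at x*: 10.946 + 1.559×26.0992 = 51.6347.

tax = $51.635 per unit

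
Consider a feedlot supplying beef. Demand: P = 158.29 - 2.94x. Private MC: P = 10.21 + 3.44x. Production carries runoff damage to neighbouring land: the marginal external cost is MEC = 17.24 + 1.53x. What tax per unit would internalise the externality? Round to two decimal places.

tax = 42.55 per unit

Social marginal cost = private MC + MEC = 27.45 + 4.97x.
Set SMC = demand: 27.45 + 4.97x = 158.29 - 2.94x → x* = 16.5411.
The Pigouvian tax equals MEC at x*: 17.24 + 1.53×16.5411 = 42.5479.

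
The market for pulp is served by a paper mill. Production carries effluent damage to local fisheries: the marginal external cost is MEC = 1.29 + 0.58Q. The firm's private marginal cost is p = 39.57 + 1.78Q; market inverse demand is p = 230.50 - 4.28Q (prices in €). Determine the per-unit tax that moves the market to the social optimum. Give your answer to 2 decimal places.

tax = €17.85 per unit

Social marginal cost = private MC + MEC = 40.86 + 2.36Q.
Set SMC = demand: 40.86 + 2.36Q = 230.50 - 4.28Q → Q* = 28.5602.
The Pigouvian tax equals MEC at Q*: 1.29 + 0.58×28.5602 = 17.8549.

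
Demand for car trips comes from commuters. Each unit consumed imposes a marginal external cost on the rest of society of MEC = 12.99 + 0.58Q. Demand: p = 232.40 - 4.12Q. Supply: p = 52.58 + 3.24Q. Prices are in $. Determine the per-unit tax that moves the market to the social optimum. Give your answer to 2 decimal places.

Social marginal benefit = demand − MEC = 219.41 - 4.70Q.
Set SMB = MC: 219.41 - 4.70Q = 52.58 + 3.24Q → Q* = 21.0113.
The Pigouvian tax equals MEC at Q*: 12.99 + 0.58×21.0113 = 25.1766.

tax = $25.18 per unit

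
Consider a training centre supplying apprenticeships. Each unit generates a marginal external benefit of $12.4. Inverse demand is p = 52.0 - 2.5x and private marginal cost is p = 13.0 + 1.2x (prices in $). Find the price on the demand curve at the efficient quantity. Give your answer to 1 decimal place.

Social marginal cost = private MC − MEB = 0.6 + 1.2x.
Set SMC = demand: 0.6 + 1.2x = 52.0 - 2.5x → x* = 13.8919.
Consumer price on the demand curve at x*: 52.0 − 2.5×13.8919 = 17.2703.

P = $17.3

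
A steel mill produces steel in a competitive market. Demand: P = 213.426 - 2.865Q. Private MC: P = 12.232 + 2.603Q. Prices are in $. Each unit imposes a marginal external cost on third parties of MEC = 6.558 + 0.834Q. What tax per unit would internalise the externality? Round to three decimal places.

tax = $32.316 per unit

Social marginal cost = private MC + MEC = 18.790 + 3.437Q.
Set SMC = demand: 18.790 + 3.437Q = 213.426 - 2.865Q → Q* = 30.8848.
The Pigouvian tax equals MEC at Q*: 6.558 + 0.834×30.8848 = 32.3159.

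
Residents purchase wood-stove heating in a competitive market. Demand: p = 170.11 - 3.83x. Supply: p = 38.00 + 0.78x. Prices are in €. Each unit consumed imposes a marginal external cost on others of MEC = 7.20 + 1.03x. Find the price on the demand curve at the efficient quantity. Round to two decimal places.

Social marginal benefit = demand − MEC = 162.91 - 4.86x.
Set SMB = MC: 162.91 - 4.86x = 38.00 + 0.78x → x* = 22.1472.
Consumer price on the demand curve at x*: 170.11 − 3.83×22.1472 = 85.2862.

P = €85.29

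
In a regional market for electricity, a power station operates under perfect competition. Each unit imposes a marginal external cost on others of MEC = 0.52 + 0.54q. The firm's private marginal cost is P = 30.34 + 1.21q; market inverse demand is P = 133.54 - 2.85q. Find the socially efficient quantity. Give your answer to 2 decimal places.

q* = 22.32

Social marginal cost = private MC + MEC = 30.86 + 1.75q.
Set SMC = demand: 30.86 + 1.75q = 133.54 - 2.85q → q* = 22.3217.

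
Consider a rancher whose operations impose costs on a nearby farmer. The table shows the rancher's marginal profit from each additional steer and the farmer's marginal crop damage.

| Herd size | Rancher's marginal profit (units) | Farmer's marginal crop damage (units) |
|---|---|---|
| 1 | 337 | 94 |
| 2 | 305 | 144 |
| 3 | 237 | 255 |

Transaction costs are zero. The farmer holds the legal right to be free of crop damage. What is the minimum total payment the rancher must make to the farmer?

238

Efficient level: marginal profit ≥ marginal crop damage through level 2, so k* = 2.
With the farmer holding the right, the rancher must at least compensate total damage at k*: 94 + 144 = 238.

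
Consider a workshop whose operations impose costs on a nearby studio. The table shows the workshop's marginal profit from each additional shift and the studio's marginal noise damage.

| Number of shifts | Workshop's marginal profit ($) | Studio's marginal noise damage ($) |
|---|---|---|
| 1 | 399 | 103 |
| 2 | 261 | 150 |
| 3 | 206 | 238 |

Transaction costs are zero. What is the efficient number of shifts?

2

Bargaining reaches the level where marginal profit last exceeds marginal noise damage.
That holds through level 2 (261 ≥ 150) but not at 3 (206 < 238).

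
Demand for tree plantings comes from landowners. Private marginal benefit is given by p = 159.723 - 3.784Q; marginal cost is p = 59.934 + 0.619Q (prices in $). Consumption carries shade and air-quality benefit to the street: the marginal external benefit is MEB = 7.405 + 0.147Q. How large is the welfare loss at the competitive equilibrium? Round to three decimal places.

Market equilibrium (private): 59.934 + 0.619Q = 159.723 - 3.784Q → Q_m = 22.6639.
Social marginal benefit = demand + MEB = 167.128 - 3.637Q.
Set SMB = MC: 167.128 - 3.637Q = 59.934 + 0.619Q → Q* = 25.1866.
The welfare-loss triangle has base |Q_m − Q*| and height MEB(Q_m) (the vertical gap between SMB and MC is zero at Q* and MEB at Q_m).
DWL = ½ × 2.5227 × 10.7366 = 13.5426.

DWL = $13.543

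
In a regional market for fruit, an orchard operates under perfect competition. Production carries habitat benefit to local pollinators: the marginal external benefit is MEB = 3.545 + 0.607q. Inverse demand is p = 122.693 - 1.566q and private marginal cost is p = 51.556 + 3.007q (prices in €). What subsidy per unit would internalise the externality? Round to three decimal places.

Social marginal cost = private MC − MEB = 48.011 + 2.400q.
Set SMC = demand: 48.011 + 2.400q = 122.693 - 1.566q → q* = 18.8306.
The Pigouvian subsidy equals MEB at q*: 3.545 + 0.607×18.8306 = 14.9752.

subsidy = €14.975 per unit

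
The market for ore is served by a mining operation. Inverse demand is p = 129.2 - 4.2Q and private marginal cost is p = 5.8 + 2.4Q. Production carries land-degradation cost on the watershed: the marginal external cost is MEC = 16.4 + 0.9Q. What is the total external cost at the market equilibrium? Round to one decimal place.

463.9

Market equilibrium (private): 5.8 + 2.4Q = 129.2 - 4.2Q → Q_m = 18.6970.
Total external cost = ∫₀^{Q_m} (16.4 + 0.9Q) dQ = 16.4×18.6970 + ½×0.9×18.6970² = 463.9408.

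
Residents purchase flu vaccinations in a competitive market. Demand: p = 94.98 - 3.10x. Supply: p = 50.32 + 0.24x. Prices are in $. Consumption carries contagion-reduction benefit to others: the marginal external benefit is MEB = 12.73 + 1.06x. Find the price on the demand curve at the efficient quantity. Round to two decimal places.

P = $16.95

Social marginal benefit = demand + MEB = 107.71 - 2.04x.
Set SMB = MC: 107.71 - 2.04x = 50.32 + 0.24x → x* = 25.1711.
Consumer price on the demand curve at x*: 94.98 − 3.10×25.1711 = 16.9496.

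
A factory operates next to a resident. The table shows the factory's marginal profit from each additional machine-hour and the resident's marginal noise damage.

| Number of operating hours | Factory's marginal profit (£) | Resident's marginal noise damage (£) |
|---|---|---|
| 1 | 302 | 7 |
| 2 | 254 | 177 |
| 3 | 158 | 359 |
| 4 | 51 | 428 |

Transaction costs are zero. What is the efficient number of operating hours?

2

Bargaining reaches the level where marginal profit last exceeds marginal noise damage.
That holds through level 2 (254 ≥ 177) but not at 3 (158 < 359).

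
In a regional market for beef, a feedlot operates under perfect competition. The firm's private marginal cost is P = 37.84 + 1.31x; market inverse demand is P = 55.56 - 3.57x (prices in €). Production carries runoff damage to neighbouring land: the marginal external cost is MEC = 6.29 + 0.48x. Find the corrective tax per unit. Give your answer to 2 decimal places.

Social marginal cost = private MC + MEC = 44.13 + 1.79x.
Set SMC = demand: 44.13 + 1.79x = 55.56 - 3.57x → x* = 2.1325.
The Pigouvian tax equals MEC at x*: 6.29 + 0.48×2.1325 = 7.3136.

tax = €7.31 per unit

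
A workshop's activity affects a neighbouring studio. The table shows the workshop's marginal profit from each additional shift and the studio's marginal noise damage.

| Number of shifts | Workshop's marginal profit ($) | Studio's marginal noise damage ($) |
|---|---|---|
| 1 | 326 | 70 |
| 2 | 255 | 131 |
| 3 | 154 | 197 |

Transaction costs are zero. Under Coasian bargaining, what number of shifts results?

2

Bargaining reaches the level where marginal profit last exceeds marginal noise damage.
That holds through level 2 (255 ≥ 131) but not at 3 (154 < 197).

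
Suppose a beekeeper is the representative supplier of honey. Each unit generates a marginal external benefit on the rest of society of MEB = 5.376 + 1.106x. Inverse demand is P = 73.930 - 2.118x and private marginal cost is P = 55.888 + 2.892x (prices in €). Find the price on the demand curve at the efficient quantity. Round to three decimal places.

Social marginal cost = private MC − MEB = 50.512 + 1.786x.
Set SMC = demand: 50.512 + 1.786x = 73.930 - 2.118x → x* = 5.9985.
Consumer price on the demand curve at x*: 73.930 − 2.118×5.9985 = 61.2252.

P = €61.225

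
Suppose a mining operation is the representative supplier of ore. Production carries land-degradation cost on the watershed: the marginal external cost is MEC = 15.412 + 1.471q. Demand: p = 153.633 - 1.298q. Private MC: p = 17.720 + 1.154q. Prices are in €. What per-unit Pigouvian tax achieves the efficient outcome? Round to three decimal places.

tax = €60.596 per unit

Social marginal cost = private MC + MEC = 33.132 + 2.625q.
Set SMC = demand: 33.132 + 2.625q = 153.633 - 1.298q → q* = 30.7165.
The Pigouvian tax equals MEC at q*: 15.412 + 1.471×30.7165 = 60.5960.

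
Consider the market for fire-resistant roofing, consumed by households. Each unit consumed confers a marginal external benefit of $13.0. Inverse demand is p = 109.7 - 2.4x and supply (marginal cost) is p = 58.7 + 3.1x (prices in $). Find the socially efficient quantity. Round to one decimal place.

Social marginal benefit = demand + MEB = 122.7 - 2.4x.
Set SMB = MC: 122.7 - 2.4x = 58.7 + 3.1x → x* = 11.6364.

x* = 11.6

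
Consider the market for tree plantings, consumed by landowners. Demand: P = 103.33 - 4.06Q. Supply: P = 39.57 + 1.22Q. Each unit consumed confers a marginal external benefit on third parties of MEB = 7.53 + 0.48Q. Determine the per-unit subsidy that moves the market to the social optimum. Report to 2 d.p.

Social marginal benefit = demand + MEB = 110.86 - 3.58Q.
Set SMB = MC: 110.86 - 3.58Q = 39.57 + 1.22Q → Q* = 14.8521.
The Pigouvian subsidy equals MEB at Q*: 7.53 + 0.48×14.8521 = 14.6590.

subsidy = 14.66 per unit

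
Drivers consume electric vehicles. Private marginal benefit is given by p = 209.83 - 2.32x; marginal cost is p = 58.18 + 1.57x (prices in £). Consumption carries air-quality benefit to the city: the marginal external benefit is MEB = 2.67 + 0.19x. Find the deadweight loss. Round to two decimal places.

Market equilibrium (private): 58.18 + 1.57x = 209.83 - 2.32x → x_m = 38.9846.
Social marginal benefit = demand + MEB = 212.50 - 2.13x.
Set SMB = MC: 212.50 - 2.13x = 58.18 + 1.57x → x* = 41.7081.
The welfare-loss triangle has base |x_m − x*| and height MEB(x_m) (the vertical gap between SMB and MC is zero at x* and MEB at x_m).
DWL = ½ × 2.7235 × 10.0771 = 13.7225.

DWL = £13.72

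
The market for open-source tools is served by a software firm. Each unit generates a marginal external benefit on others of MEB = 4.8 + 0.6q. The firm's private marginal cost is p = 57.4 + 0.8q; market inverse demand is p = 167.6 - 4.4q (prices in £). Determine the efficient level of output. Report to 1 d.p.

q* = 25.0

Social marginal cost = private MC − MEB = 52.6 + 0.2q.
Set SMC = demand: 52.6 + 0.2q = 167.6 - 4.4q → q* = 25.0000.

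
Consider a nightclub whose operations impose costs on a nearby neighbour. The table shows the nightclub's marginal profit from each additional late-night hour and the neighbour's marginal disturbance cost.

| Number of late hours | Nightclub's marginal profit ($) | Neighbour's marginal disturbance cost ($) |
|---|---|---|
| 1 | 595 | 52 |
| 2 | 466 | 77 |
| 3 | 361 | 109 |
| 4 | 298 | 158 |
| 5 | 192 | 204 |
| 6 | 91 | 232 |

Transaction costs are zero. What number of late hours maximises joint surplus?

4

Bargaining reaches the level where marginal profit last exceeds marginal disturbance cost.
That holds through level 4 (298 ≥ 158) but not at 5 (192 < 204).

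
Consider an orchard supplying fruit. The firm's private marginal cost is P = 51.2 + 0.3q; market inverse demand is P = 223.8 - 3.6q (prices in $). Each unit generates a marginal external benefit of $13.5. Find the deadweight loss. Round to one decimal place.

Market equilibrium (private): 51.2 + 0.3q = 223.8 - 3.6q → q_m = 44.2564.
Social marginal cost = private MC − MEB = 37.7 + 0.3q.
Set SMC = demand: 37.7 + 0.3q = 223.8 - 3.6q → q* = 47.7179.
Height of the DWL triangle at q_m is demand(q_m) − SMC(q_m) = MEB(q_m) = 13.5000.
DWL = ½ × 3.4615 × 13.5000 = 23.3651.

DWL = $23.4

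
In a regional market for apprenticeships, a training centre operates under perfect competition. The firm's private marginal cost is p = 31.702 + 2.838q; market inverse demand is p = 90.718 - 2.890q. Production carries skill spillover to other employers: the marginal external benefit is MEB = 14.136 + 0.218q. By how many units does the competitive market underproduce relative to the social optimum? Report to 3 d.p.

Market equilibrium (private): 31.702 + 2.838q = 90.718 - 2.890q → q_m = 10.3031.
Social marginal cost = private MC − MEB = 17.566 + 2.620q.
Set SMC = demand: 17.566 + 2.620q = 90.718 - 2.890q → q* = 13.2762.
Gap = |10.3031 − 13.2762| = 2.9731.

2.973 units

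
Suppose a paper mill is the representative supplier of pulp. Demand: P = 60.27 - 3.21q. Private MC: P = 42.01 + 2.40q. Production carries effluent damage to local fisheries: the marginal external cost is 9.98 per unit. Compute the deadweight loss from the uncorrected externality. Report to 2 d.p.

Market equilibrium (private): 42.01 + 2.40q = 60.27 - 3.21q → q_m = 3.2549.
Social marginal cost = private MC + MEC = 51.99 + 2.40q.
Set SMC = demand: 51.99 + 2.40q = 60.27 - 3.21q → q* = 1.4759.
The welfare-loss triangle has base |q_m − q*| and height MEC(q_m) (the vertical gap between SMC and demand is zero at q* and MEC at q_m).
DWL = ½ × 1.7790 × 9.9800 = 8.8772.

DWL = 8.88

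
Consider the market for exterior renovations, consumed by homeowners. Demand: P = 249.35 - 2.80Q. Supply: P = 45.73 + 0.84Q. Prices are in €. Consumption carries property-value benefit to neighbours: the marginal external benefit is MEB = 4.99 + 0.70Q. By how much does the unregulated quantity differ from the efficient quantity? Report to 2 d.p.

15.02 units

Market equilibrium (private): 45.73 + 0.84Q = 249.35 - 2.80Q → Q_m = 55.9396.
Social marginal benefit = demand + MEB = 254.34 - 2.10Q.
Set SMB = MC: 254.34 - 2.10Q = 45.73 + 0.84Q → Q* = 70.9558.
Gap = |55.9396 − 70.9558| = 15.0162.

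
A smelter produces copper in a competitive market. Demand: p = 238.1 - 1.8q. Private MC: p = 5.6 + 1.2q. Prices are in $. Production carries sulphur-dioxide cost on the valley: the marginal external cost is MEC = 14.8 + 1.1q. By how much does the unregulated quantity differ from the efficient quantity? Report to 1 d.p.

24.4 units

Market equilibrium (private): 5.6 + 1.2q = 238.1 - 1.8q → q_m = 77.5000.
Social marginal cost = private MC + MEC = 20.4 + 2.3q.
Set SMC = demand: 20.4 + 2.3q = 238.1 - 1.8q → q* = 53.0976.
Gap = |77.5000 − 53.0976| = 24.4024.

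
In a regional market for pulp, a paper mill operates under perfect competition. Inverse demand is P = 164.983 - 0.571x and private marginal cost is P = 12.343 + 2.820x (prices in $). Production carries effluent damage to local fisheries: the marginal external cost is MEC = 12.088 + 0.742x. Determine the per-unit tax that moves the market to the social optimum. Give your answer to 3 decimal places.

tax = $37.321 per unit

Social marginal cost = private MC + MEC = 24.431 + 3.562x.
Set SMC = demand: 24.431 + 3.562x = 164.983 - 0.571x → x* = 34.0073.
The Pigouvian tax equals MEC at x*: 12.088 + 0.742×34.0073 = 37.3214.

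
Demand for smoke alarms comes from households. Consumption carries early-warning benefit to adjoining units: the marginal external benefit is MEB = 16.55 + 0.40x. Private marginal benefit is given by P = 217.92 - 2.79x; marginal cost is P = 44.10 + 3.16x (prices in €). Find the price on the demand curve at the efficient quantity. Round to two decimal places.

Social marginal benefit = demand + MEB = 234.47 - 2.39x.
Set SMB = MC: 234.47 - 2.39x = 44.10 + 3.16x → x* = 34.3009.
Consumer price on the demand curve at x*: 217.92 − 2.79×34.3009 = 122.2205.

P = €122.22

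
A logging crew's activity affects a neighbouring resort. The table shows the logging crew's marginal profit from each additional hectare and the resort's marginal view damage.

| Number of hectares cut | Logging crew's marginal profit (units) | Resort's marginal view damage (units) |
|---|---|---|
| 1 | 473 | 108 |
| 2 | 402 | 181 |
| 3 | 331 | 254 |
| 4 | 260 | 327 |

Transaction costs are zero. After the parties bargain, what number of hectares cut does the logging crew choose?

Bargaining reaches the level where marginal profit last exceeds marginal view damage.
That holds through level 3 (331 ≥ 254) but not at 4 (260 < 327).

3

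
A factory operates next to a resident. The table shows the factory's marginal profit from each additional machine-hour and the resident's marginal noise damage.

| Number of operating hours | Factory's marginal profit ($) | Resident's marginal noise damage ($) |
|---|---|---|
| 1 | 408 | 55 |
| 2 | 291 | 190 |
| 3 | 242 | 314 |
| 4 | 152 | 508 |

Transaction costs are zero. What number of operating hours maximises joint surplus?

Bargaining reaches the level where marginal profit last exceeds marginal noise damage.
That holds through level 2 (291 ≥ 190) but not at 3 (242 < 314).

2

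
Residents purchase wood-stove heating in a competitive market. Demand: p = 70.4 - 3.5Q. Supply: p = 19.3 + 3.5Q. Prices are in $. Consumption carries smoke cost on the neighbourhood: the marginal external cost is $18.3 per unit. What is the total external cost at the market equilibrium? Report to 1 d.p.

$133.6

Market equilibrium (private): 19.3 + 3.5Q = 70.4 - 3.5Q → Q_m = 7.3000.
Total external cost = MEC × Q_m = 18.3 × 7.3000 = 133.5900.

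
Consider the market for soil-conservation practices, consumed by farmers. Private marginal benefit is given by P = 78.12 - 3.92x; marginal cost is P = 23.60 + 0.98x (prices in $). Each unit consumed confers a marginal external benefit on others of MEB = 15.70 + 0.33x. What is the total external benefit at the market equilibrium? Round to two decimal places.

$195.11

Market equilibrium (private): 23.60 + 0.98x = 78.12 - 3.92x → x_m = 11.1265.
Total external benefit = ∫₀^{x_m} (15.70 + 0.33x) dx = 15.70×11.1265 + ½×0.33×11.1265² = 195.1129.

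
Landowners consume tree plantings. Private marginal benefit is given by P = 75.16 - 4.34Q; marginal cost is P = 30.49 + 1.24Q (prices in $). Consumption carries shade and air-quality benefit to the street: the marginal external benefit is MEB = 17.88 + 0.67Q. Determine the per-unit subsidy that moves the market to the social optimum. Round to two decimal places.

Social marginal benefit = demand + MEB = 93.04 - 3.67Q.
Set SMB = MC: 93.04 - 3.67Q = 30.49 + 1.24Q → Q* = 12.7393.
The Pigouvian subsidy equals MEB at Q*: 17.88 + 0.67×12.7393 = 26.4153.

subsidy = $26.42 per unit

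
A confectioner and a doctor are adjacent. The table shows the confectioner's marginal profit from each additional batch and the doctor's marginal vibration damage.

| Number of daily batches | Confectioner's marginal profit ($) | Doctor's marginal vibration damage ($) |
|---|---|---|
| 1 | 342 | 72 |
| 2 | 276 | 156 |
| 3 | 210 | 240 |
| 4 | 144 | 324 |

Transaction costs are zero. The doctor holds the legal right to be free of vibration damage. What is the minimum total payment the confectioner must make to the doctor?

Efficient level: marginal profit ≥ marginal vibration damage through level 2, so k* = 2.
With the doctor holding the right, the confectioner must at least compensate total damage at k*: 72 + 156 = 228.

$228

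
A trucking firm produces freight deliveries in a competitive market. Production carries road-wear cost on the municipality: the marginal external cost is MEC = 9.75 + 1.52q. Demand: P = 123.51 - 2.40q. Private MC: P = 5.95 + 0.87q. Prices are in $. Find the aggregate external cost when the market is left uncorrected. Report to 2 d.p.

Market equilibrium (private): 5.95 + 0.87q = 123.51 - 2.40q → q_m = 35.9511.
Total external cost = ∫₀^{q_m} (9.75 + 1.52q) dq = 9.75×35.9511 + ½×1.52×35.9511² = 1332.8092.

$1332.81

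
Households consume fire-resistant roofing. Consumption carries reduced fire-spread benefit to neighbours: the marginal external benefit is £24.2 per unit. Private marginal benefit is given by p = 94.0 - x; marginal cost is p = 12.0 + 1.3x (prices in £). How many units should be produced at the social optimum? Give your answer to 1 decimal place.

x* = 46.2

Social marginal benefit = demand + MEB = 118.2 - x.
Set SMB = MC: 118.2 - x = 12.0 + 1.3x → x* = 46.1739.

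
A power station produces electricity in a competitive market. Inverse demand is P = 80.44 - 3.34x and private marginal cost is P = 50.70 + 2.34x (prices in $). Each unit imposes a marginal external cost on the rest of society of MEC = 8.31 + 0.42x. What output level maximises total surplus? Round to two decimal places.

x* = 3.51

Social marginal cost = private MC + MEC = 59.01 + 2.76x.
Set SMC = demand: 59.01 + 2.76x = 80.44 - 3.34x → x* = 3.5131.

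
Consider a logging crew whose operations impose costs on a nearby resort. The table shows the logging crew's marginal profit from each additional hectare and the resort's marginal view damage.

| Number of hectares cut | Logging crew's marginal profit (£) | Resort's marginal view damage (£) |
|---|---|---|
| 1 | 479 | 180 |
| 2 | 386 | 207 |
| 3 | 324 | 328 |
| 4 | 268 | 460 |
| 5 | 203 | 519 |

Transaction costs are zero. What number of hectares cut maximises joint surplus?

Bargaining reaches the level where marginal profit last exceeds marginal view damage.
That holds through level 2 (386 ≥ 207) but not at 3 (324 < 328).

2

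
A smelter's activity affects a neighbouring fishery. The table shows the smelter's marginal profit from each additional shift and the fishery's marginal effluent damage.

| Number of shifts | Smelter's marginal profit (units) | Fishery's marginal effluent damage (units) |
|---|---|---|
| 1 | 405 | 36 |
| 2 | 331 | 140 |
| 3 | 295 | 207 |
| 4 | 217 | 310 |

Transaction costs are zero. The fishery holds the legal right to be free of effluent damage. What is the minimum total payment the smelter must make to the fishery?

Efficient level: marginal profit ≥ marginal effluent damage through level 3, so k* = 3.
With the fishery holding the right, the smelter must at least compensate total damage at k*: 36 + 140 + 207 = 383.

383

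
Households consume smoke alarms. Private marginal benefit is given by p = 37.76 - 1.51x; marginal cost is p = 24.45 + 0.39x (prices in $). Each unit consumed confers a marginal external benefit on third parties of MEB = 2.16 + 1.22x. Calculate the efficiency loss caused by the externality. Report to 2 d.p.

DWL = $84.28

Market equilibrium (private): 24.45 + 0.39x = 37.76 - 1.51x → x_m = 7.0053.
Social marginal benefit = demand + MEB = 39.92 - 0.29x.
Set SMB = MC: 39.92 - 0.29x = 24.45 + 0.39x → x* = 22.7500.
Height of the DWL triangle at x_m is SMB(x_m) − MC(x_m) = MEB(x_m) = 10.7064.
DWL = ½ × 15.7447 × 10.7064 = 84.2845.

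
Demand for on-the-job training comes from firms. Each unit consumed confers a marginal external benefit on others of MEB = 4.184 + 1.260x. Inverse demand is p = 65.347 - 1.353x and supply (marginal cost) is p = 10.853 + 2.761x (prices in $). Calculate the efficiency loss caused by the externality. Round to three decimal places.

Market equilibrium (private): 10.853 + 2.761x = 65.347 - 1.353x → x_m = 13.2460.
Social marginal benefit = demand + MEB = 69.531 - 0.093x.
Set SMB = MC: 69.531 - 0.093x = 10.853 + 2.761x → x* = 20.5599.
The loss is the area between SMB and MC from x* to x_m; with linear curves that's a triangle of height MEB(x_m).
DWL = ½ × 7.3139 × 20.8739 = 76.3348.

DWL = $76.335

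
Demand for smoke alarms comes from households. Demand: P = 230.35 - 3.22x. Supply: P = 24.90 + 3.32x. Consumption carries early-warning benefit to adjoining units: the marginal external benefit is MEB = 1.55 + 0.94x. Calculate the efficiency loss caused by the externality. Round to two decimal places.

Market equilibrium (private): 24.90 + 3.32x = 230.35 - 3.22x → x_m = 31.4144.
Social marginal benefit = demand + MEB = 231.90 - 2.28x.
Set SMB = MC: 231.90 - 2.28x = 24.90 + 3.32x → x* = 36.9643.
Height of the DWL triangle at x_m is SMB(x_m) − MC(x_m) = MEB(x_m) = 31.0795.
DWL = ½ × 5.5499 × 31.0795 = 86.2441.

DWL = 86.24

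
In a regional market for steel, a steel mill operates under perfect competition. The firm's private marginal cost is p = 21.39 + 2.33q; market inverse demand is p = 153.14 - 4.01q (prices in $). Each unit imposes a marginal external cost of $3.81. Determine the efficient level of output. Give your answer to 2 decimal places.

q* = 20.18

Social marginal cost = private MC + MEC = 25.20 + 2.33q.
Set SMC = demand: 25.20 + 2.33q = 153.14 - 4.01q → q* = 20.1798.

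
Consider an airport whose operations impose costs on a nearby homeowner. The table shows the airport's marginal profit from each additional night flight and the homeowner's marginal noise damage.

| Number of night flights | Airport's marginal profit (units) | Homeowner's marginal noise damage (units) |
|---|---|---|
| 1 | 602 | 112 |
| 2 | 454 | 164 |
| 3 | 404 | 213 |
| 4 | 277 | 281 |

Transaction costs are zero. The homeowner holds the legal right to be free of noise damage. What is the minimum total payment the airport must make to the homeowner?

Efficient level: marginal profit ≥ marginal noise damage through level 3, so k* = 3.
With the homeowner holding the right, the airport must at least compensate total damage at k*: 112 + 164 + 213 = 489.

489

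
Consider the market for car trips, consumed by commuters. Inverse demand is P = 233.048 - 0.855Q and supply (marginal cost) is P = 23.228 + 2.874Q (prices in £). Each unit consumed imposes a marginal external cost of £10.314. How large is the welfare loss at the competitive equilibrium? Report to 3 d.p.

DWL = £14.264

Market equilibrium (private): 23.228 + 2.874Q = 233.048 - 0.855Q → Q_m = 56.2671.
Social marginal benefit = demand − MEC = 222.734 - 0.855Q.
Set SMB = MC: 222.734 - 0.855Q = 23.228 + 2.874Q → Q* = 53.5012.
The loss is the area between SMB and MC from Q* to Q_m; with linear curves that's a triangle of height MEC(Q_m).
DWL = ½ × 2.7659 × 10.3140 = 14.2637.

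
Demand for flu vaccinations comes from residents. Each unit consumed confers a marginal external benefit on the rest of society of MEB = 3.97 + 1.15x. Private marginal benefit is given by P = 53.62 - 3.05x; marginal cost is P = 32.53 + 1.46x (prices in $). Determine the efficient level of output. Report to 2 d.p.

Social marginal benefit = demand + MEB = 57.59 - 1.90x.
Set SMB = MC: 57.59 - 1.90x = 32.53 + 1.46x → x* = 7.4583.

x* = 7.46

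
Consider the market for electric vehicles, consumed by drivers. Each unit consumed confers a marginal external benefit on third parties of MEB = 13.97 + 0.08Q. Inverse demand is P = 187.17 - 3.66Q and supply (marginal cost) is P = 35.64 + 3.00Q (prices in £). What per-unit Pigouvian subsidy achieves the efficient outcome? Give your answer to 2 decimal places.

Social marginal benefit = demand + MEB = 201.14 - 3.58Q.
Set SMB = MC: 201.14 - 3.58Q = 35.64 + 3.00Q → Q* = 25.1520.
The Pigouvian subsidy equals MEB at Q*: 13.97 + 0.08×25.1520 = 15.9822.

subsidy = £15.98 per unit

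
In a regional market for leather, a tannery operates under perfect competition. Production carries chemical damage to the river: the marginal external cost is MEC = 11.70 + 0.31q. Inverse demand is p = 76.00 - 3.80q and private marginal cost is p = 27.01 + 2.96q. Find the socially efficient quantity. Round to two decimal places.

q* = 5.27

Social marginal cost = private MC + MEC = 38.71 + 3.27q.
Set SMC = demand: 38.71 + 3.27q = 76.00 - 3.80q → q* = 5.2744.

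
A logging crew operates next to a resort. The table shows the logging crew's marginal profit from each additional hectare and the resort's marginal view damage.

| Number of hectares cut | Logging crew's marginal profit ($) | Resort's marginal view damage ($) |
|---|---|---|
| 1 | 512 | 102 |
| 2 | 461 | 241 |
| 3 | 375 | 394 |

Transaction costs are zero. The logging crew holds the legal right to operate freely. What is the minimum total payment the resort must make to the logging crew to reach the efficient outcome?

Left alone the logging crew would choose level 3 (marginal profit stays positive).
Efficient level: k* = 2 (marginal profit ≥ marginal view damage through 2).
The resort must at least cover the logging crew's forgone profit from cutting 3→2: 375 = 375.

$375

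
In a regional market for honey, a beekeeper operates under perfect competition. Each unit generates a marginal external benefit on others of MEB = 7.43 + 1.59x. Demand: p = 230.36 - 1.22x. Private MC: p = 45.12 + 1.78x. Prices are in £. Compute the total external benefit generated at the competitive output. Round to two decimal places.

£3489.84

Market equilibrium (private): 45.12 + 1.78x = 230.36 - 1.22x → x_m = 61.7467.
Total external benefit = ∫₀^{x_m} (7.43 + 1.59x) dx = 7.43×61.7467 + ½×1.59×61.7467² = 3489.8387.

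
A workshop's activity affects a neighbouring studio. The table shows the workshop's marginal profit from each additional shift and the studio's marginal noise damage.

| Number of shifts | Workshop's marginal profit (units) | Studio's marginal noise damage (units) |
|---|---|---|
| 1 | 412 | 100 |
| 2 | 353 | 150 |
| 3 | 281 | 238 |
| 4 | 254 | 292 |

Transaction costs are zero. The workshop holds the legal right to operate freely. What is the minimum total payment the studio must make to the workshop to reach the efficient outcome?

Left alone the workshop would choose level 4 (marginal profit stays positive).
Efficient level: k* = 3 (marginal profit ≥ marginal noise damage through 3).
The studio must at least cover the workshop's forgone profit from cutting 4→3: 254 = 254.

254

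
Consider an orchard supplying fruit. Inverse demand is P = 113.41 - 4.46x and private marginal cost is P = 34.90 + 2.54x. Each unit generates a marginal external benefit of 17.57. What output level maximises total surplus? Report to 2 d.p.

x* = 13.73

Social marginal cost = private MC − MEB = 17.33 + 2.54x.
Set SMC = demand: 17.33 + 2.54x = 113.41 - 4.46x → x* = 13.7257.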